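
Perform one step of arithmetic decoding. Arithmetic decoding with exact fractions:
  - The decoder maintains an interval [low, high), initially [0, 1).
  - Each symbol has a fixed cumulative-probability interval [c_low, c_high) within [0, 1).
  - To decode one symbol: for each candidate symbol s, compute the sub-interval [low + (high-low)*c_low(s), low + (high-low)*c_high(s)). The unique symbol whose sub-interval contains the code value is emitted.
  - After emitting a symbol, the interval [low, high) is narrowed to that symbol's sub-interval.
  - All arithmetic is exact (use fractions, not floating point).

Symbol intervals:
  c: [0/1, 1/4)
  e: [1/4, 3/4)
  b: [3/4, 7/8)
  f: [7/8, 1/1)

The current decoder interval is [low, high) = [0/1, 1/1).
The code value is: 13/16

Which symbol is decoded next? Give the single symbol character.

Answer: b

Derivation:
Interval width = high − low = 1/1 − 0/1 = 1/1
Scaled code = (code − low) / width = (13/16 − 0/1) / 1/1 = 13/16
  c: [0/1, 1/4) 
  e: [1/4, 3/4) 
  b: [3/4, 7/8) ← scaled code falls here ✓
  f: [7/8, 1/1) 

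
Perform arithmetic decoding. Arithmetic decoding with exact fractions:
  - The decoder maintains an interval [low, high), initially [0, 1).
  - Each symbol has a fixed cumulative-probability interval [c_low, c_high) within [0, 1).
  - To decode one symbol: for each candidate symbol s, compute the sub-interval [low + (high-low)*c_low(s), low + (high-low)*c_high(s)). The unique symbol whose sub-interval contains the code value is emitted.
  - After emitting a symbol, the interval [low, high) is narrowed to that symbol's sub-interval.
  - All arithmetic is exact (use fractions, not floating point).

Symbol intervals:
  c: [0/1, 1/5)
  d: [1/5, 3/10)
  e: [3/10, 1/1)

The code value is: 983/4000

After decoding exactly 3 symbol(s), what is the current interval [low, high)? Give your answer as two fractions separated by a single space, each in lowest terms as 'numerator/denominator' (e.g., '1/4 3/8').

Step 1: interval [0/1, 1/1), width = 1/1 - 0/1 = 1/1
  'c': [0/1 + 1/1*0/1, 0/1 + 1/1*1/5) = [0/1, 1/5)
  'd': [0/1 + 1/1*1/5, 0/1 + 1/1*3/10) = [1/5, 3/10) <- contains code 983/4000
  'e': [0/1 + 1/1*3/10, 0/1 + 1/1*1/1) = [3/10, 1/1)
  emit 'd', narrow to [1/5, 3/10)
Step 2: interval [1/5, 3/10), width = 3/10 - 1/5 = 1/10
  'c': [1/5 + 1/10*0/1, 1/5 + 1/10*1/5) = [1/5, 11/50)
  'd': [1/5 + 1/10*1/5, 1/5 + 1/10*3/10) = [11/50, 23/100)
  'e': [1/5 + 1/10*3/10, 1/5 + 1/10*1/1) = [23/100, 3/10) <- contains code 983/4000
  emit 'e', narrow to [23/100, 3/10)
Step 3: interval [23/100, 3/10), width = 3/10 - 23/100 = 7/100
  'c': [23/100 + 7/100*0/1, 23/100 + 7/100*1/5) = [23/100, 61/250)
  'd': [23/100 + 7/100*1/5, 23/100 + 7/100*3/10) = [61/250, 251/1000) <- contains code 983/4000
  'e': [23/100 + 7/100*3/10, 23/100 + 7/100*1/1) = [251/1000, 3/10)
  emit 'd', narrow to [61/250, 251/1000)

Answer: 61/250 251/1000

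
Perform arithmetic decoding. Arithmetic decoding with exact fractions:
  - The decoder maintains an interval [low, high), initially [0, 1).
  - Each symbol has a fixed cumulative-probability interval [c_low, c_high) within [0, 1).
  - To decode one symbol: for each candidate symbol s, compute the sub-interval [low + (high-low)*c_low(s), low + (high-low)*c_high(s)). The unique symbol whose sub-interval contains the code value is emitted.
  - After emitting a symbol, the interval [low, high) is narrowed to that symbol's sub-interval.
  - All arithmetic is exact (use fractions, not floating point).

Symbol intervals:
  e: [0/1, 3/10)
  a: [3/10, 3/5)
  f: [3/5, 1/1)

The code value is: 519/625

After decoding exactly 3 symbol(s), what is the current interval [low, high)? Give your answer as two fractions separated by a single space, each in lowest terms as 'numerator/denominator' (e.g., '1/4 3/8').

Answer: 99/125 21/25

Derivation:
Step 1: interval [0/1, 1/1), width = 1/1 - 0/1 = 1/1
  'e': [0/1 + 1/1*0/1, 0/1 + 1/1*3/10) = [0/1, 3/10)
  'a': [0/1 + 1/1*3/10, 0/1 + 1/1*3/5) = [3/10, 3/5)
  'f': [0/1 + 1/1*3/5, 0/1 + 1/1*1/1) = [3/5, 1/1) <- contains code 519/625
  emit 'f', narrow to [3/5, 1/1)
Step 2: interval [3/5, 1/1), width = 1/1 - 3/5 = 2/5
  'e': [3/5 + 2/5*0/1, 3/5 + 2/5*3/10) = [3/5, 18/25)
  'a': [3/5 + 2/5*3/10, 3/5 + 2/5*3/5) = [18/25, 21/25) <- contains code 519/625
  'f': [3/5 + 2/5*3/5, 3/5 + 2/5*1/1) = [21/25, 1/1)
  emit 'a', narrow to [18/25, 21/25)
Step 3: interval [18/25, 21/25), width = 21/25 - 18/25 = 3/25
  'e': [18/25 + 3/25*0/1, 18/25 + 3/25*3/10) = [18/25, 189/250)
  'a': [18/25 + 3/25*3/10, 18/25 + 3/25*3/5) = [189/250, 99/125)
  'f': [18/25 + 3/25*3/5, 18/25 + 3/25*1/1) = [99/125, 21/25) <- contains code 519/625
  emit 'f', narrow to [99/125, 21/25)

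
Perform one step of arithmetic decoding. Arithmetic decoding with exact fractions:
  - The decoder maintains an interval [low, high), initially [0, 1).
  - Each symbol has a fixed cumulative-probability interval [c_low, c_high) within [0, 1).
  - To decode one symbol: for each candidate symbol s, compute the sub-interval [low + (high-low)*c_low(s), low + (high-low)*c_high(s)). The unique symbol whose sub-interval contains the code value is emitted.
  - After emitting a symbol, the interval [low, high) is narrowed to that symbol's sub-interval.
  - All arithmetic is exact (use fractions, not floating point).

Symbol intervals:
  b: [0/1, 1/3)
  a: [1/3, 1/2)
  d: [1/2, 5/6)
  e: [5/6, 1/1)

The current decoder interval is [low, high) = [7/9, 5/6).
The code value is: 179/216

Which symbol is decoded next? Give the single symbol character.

Interval width = high − low = 5/6 − 7/9 = 1/18
Scaled code = (code − low) / width = (179/216 − 7/9) / 1/18 = 11/12
  b: [0/1, 1/3) 
  a: [1/3, 1/2) 
  d: [1/2, 5/6) 
  e: [5/6, 1/1) ← scaled code falls here ✓

Answer: e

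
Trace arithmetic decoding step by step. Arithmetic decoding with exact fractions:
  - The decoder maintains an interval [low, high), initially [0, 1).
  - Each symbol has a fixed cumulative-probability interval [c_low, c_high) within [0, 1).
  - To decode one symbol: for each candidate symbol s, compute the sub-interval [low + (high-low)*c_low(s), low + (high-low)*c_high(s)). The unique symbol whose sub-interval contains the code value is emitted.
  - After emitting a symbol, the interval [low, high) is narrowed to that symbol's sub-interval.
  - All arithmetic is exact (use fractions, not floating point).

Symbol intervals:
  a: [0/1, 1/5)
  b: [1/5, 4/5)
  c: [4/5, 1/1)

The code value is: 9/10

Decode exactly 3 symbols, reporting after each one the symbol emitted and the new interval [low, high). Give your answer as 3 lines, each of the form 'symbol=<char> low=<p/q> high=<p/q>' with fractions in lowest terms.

Answer: symbol=c low=4/5 high=1/1
symbol=b low=21/25 high=24/25
symbol=b low=108/125 high=117/125

Derivation:
Step 1: interval [0/1, 1/1), width = 1/1 - 0/1 = 1/1
  'a': [0/1 + 1/1*0/1, 0/1 + 1/1*1/5) = [0/1, 1/5)
  'b': [0/1 + 1/1*1/5, 0/1 + 1/1*4/5) = [1/5, 4/5)
  'c': [0/1 + 1/1*4/5, 0/1 + 1/1*1/1) = [4/5, 1/1) <- contains code 9/10
  emit 'c', narrow to [4/5, 1/1)
Step 2: interval [4/5, 1/1), width = 1/1 - 4/5 = 1/5
  'a': [4/5 + 1/5*0/1, 4/5 + 1/5*1/5) = [4/5, 21/25)
  'b': [4/5 + 1/5*1/5, 4/5 + 1/5*4/5) = [21/25, 24/25) <- contains code 9/10
  'c': [4/5 + 1/5*4/5, 4/5 + 1/5*1/1) = [24/25, 1/1)
  emit 'b', narrow to [21/25, 24/25)
Step 3: interval [21/25, 24/25), width = 24/25 - 21/25 = 3/25
  'a': [21/25 + 3/25*0/1, 21/25 + 3/25*1/5) = [21/25, 108/125)
  'b': [21/25 + 3/25*1/5, 21/25 + 3/25*4/5) = [108/125, 117/125) <- contains code 9/10
  'c': [21/25 + 3/25*4/5, 21/25 + 3/25*1/1) = [117/125, 24/25)
  emit 'b', narrow to [108/125, 117/125)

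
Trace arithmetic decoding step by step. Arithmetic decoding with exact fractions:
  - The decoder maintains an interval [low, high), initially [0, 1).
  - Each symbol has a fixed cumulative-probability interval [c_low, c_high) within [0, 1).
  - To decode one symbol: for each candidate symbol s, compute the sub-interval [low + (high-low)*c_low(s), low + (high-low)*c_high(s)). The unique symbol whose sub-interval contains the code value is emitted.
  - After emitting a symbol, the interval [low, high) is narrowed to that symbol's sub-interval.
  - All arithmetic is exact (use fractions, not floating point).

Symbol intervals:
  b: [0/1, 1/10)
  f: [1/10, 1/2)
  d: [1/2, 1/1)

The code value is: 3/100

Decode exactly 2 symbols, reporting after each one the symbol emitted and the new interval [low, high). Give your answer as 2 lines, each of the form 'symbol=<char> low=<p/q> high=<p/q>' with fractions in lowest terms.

Step 1: interval [0/1, 1/1), width = 1/1 - 0/1 = 1/1
  'b': [0/1 + 1/1*0/1, 0/1 + 1/1*1/10) = [0/1, 1/10) <- contains code 3/100
  'f': [0/1 + 1/1*1/10, 0/1 + 1/1*1/2) = [1/10, 1/2)
  'd': [0/1 + 1/1*1/2, 0/1 + 1/1*1/1) = [1/2, 1/1)
  emit 'b', narrow to [0/1, 1/10)
Step 2: interval [0/1, 1/10), width = 1/10 - 0/1 = 1/10
  'b': [0/1 + 1/10*0/1, 0/1 + 1/10*1/10) = [0/1, 1/100)
  'f': [0/1 + 1/10*1/10, 0/1 + 1/10*1/2) = [1/100, 1/20) <- contains code 3/100
  'd': [0/1 + 1/10*1/2, 0/1 + 1/10*1/1) = [1/20, 1/10)
  emit 'f', narrow to [1/100, 1/20)

Answer: symbol=b low=0/1 high=1/10
symbol=f low=1/100 high=1/20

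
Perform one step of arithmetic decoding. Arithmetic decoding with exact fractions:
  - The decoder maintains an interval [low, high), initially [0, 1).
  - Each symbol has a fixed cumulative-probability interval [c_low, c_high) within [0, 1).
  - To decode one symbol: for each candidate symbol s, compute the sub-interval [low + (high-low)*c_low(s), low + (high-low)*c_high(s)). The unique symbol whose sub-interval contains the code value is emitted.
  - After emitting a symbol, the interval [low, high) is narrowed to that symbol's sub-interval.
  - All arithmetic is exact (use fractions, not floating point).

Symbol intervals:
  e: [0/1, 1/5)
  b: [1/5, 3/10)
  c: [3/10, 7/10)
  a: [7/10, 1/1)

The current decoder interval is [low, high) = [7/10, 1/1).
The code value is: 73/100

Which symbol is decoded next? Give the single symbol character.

Interval width = high − low = 1/1 − 7/10 = 3/10
Scaled code = (code − low) / width = (73/100 − 7/10) / 3/10 = 1/10
  e: [0/1, 1/5) ← scaled code falls here ✓
  b: [1/5, 3/10) 
  c: [3/10, 7/10) 
  a: [7/10, 1/1) 

Answer: e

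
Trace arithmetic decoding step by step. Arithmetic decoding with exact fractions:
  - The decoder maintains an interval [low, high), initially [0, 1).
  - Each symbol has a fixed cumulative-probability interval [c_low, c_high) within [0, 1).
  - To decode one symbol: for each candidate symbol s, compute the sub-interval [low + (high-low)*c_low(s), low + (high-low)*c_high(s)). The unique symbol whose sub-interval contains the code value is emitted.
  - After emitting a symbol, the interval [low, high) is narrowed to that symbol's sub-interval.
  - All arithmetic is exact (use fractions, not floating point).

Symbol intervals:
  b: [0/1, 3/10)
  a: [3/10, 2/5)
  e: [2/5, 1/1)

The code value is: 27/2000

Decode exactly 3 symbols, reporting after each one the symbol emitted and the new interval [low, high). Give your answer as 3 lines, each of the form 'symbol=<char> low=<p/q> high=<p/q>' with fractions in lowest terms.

Answer: symbol=b low=0/1 high=3/10
symbol=b low=0/1 high=9/100
symbol=b low=0/1 high=27/1000

Derivation:
Step 1: interval [0/1, 1/1), width = 1/1 - 0/1 = 1/1
  'b': [0/1 + 1/1*0/1, 0/1 + 1/1*3/10) = [0/1, 3/10) <- contains code 27/2000
  'a': [0/1 + 1/1*3/10, 0/1 + 1/1*2/5) = [3/10, 2/5)
  'e': [0/1 + 1/1*2/5, 0/1 + 1/1*1/1) = [2/5, 1/1)
  emit 'b', narrow to [0/1, 3/10)
Step 2: interval [0/1, 3/10), width = 3/10 - 0/1 = 3/10
  'b': [0/1 + 3/10*0/1, 0/1 + 3/10*3/10) = [0/1, 9/100) <- contains code 27/2000
  'a': [0/1 + 3/10*3/10, 0/1 + 3/10*2/5) = [9/100, 3/25)
  'e': [0/1 + 3/10*2/5, 0/1 + 3/10*1/1) = [3/25, 3/10)
  emit 'b', narrow to [0/1, 9/100)
Step 3: interval [0/1, 9/100), width = 9/100 - 0/1 = 9/100
  'b': [0/1 + 9/100*0/1, 0/1 + 9/100*3/10) = [0/1, 27/1000) <- contains code 27/2000
  'a': [0/1 + 9/100*3/10, 0/1 + 9/100*2/5) = [27/1000, 9/250)
  'e': [0/1 + 9/100*2/5, 0/1 + 9/100*1/1) = [9/250, 9/100)
  emit 'b', narrow to [0/1, 27/1000)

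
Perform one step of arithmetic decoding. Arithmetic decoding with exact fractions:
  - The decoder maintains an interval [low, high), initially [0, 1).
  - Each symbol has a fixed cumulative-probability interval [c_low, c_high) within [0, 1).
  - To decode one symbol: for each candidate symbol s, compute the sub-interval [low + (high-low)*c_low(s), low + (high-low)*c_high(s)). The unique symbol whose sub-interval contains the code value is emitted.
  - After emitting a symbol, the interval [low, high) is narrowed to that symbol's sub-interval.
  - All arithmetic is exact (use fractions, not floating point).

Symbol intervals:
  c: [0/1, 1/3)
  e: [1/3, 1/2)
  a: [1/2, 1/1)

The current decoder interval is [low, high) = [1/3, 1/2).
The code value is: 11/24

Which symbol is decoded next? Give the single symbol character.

Answer: a

Derivation:
Interval width = high − low = 1/2 − 1/3 = 1/6
Scaled code = (code − low) / width = (11/24 − 1/3) / 1/6 = 3/4
  c: [0/1, 1/3) 
  e: [1/3, 1/2) 
  a: [1/2, 1/1) ← scaled code falls here ✓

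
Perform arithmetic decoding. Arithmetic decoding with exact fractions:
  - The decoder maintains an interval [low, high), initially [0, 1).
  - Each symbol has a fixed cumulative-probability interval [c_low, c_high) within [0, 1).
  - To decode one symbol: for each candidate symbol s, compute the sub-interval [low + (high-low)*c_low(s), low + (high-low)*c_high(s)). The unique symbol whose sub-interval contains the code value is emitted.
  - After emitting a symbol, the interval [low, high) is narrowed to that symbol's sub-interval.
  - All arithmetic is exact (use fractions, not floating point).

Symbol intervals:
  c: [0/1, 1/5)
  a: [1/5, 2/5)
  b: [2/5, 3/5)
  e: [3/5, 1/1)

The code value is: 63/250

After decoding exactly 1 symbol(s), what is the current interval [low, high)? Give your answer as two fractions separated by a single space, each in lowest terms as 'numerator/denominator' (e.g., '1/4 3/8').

Answer: 1/5 2/5

Derivation:
Step 1: interval [0/1, 1/1), width = 1/1 - 0/1 = 1/1
  'c': [0/1 + 1/1*0/1, 0/1 + 1/1*1/5) = [0/1, 1/5)
  'a': [0/1 + 1/1*1/5, 0/1 + 1/1*2/5) = [1/5, 2/5) <- contains code 63/250
  'b': [0/1 + 1/1*2/5, 0/1 + 1/1*3/5) = [2/5, 3/5)
  'e': [0/1 + 1/1*3/5, 0/1 + 1/1*1/1) = [3/5, 1/1)
  emit 'a', narrow to [1/5, 2/5)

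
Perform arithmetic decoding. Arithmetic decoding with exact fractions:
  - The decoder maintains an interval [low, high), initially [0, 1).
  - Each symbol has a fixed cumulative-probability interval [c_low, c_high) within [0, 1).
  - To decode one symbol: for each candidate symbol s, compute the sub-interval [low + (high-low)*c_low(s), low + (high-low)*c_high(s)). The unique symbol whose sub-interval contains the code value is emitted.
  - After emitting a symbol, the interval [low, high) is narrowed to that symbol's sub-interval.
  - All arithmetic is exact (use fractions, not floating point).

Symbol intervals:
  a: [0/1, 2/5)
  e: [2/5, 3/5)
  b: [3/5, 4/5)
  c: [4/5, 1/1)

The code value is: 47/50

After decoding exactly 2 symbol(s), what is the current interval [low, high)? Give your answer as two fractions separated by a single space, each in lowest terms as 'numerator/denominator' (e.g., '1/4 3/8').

Step 1: interval [0/1, 1/1), width = 1/1 - 0/1 = 1/1
  'a': [0/1 + 1/1*0/1, 0/1 + 1/1*2/5) = [0/1, 2/5)
  'e': [0/1 + 1/1*2/5, 0/1 + 1/1*3/5) = [2/5, 3/5)
  'b': [0/1 + 1/1*3/5, 0/1 + 1/1*4/5) = [3/5, 4/5)
  'c': [0/1 + 1/1*4/5, 0/1 + 1/1*1/1) = [4/5, 1/1) <- contains code 47/50
  emit 'c', narrow to [4/5, 1/1)
Step 2: interval [4/5, 1/1), width = 1/1 - 4/5 = 1/5
  'a': [4/5 + 1/5*0/1, 4/5 + 1/5*2/5) = [4/5, 22/25)
  'e': [4/5 + 1/5*2/5, 4/5 + 1/5*3/5) = [22/25, 23/25)
  'b': [4/5 + 1/5*3/5, 4/5 + 1/5*4/5) = [23/25, 24/25) <- contains code 47/50
  'c': [4/5 + 1/5*4/5, 4/5 + 1/5*1/1) = [24/25, 1/1)
  emit 'b', narrow to [23/25, 24/25)

Answer: 23/25 24/25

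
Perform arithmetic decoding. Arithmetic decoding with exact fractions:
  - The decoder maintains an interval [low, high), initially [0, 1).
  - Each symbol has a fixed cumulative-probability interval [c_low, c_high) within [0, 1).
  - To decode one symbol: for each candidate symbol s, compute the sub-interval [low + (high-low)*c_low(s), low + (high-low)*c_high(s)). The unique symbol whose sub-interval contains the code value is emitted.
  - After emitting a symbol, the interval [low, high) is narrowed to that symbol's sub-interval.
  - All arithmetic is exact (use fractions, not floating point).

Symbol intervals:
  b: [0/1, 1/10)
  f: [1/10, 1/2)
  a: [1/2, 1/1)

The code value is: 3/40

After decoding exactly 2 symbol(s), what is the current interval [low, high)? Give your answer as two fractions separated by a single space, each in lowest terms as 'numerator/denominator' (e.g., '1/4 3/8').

Step 1: interval [0/1, 1/1), width = 1/1 - 0/1 = 1/1
  'b': [0/1 + 1/1*0/1, 0/1 + 1/1*1/10) = [0/1, 1/10) <- contains code 3/40
  'f': [0/1 + 1/1*1/10, 0/1 + 1/1*1/2) = [1/10, 1/2)
  'a': [0/1 + 1/1*1/2, 0/1 + 1/1*1/1) = [1/2, 1/1)
  emit 'b', narrow to [0/1, 1/10)
Step 2: interval [0/1, 1/10), width = 1/10 - 0/1 = 1/10
  'b': [0/1 + 1/10*0/1, 0/1 + 1/10*1/10) = [0/1, 1/100)
  'f': [0/1 + 1/10*1/10, 0/1 + 1/10*1/2) = [1/100, 1/20)
  'a': [0/1 + 1/10*1/2, 0/1 + 1/10*1/1) = [1/20, 1/10) <- contains code 3/40
  emit 'a', narrow to [1/20, 1/10)

Answer: 1/20 1/10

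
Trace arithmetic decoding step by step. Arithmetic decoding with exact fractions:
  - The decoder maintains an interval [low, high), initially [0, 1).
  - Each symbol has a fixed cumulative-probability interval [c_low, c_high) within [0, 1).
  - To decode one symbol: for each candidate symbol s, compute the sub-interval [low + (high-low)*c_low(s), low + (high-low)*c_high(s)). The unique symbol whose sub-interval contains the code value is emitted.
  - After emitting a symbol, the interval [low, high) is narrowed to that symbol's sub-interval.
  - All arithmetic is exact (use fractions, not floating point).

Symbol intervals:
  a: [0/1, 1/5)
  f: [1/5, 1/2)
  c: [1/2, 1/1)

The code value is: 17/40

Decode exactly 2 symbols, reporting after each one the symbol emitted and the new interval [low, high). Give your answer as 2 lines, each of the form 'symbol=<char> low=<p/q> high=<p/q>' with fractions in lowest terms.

Step 1: interval [0/1, 1/1), width = 1/1 - 0/1 = 1/1
  'a': [0/1 + 1/1*0/1, 0/1 + 1/1*1/5) = [0/1, 1/5)
  'f': [0/1 + 1/1*1/5, 0/1 + 1/1*1/2) = [1/5, 1/2) <- contains code 17/40
  'c': [0/1 + 1/1*1/2, 0/1 + 1/1*1/1) = [1/2, 1/1)
  emit 'f', narrow to [1/5, 1/2)
Step 2: interval [1/5, 1/2), width = 1/2 - 1/5 = 3/10
  'a': [1/5 + 3/10*0/1, 1/5 + 3/10*1/5) = [1/5, 13/50)
  'f': [1/5 + 3/10*1/5, 1/5 + 3/10*1/2) = [13/50, 7/20)
  'c': [1/5 + 3/10*1/2, 1/5 + 3/10*1/1) = [7/20, 1/2) <- contains code 17/40
  emit 'c', narrow to [7/20, 1/2)

Answer: symbol=f low=1/5 high=1/2
symbol=c low=7/20 high=1/2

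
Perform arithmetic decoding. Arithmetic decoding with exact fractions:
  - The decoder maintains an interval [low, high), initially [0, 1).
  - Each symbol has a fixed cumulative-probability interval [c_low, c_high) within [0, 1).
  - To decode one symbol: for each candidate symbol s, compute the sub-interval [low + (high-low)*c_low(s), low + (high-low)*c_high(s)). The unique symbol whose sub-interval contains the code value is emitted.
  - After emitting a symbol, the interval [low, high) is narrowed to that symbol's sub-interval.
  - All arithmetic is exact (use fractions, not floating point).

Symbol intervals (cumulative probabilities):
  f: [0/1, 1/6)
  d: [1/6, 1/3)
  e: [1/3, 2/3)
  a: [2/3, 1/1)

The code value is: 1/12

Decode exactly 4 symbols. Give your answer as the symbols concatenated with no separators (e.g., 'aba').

Answer: feee

Derivation:
Step 1: interval [0/1, 1/1), width = 1/1 - 0/1 = 1/1
  'f': [0/1 + 1/1*0/1, 0/1 + 1/1*1/6) = [0/1, 1/6) <- contains code 1/12
  'd': [0/1 + 1/1*1/6, 0/1 + 1/1*1/3) = [1/6, 1/3)
  'e': [0/1 + 1/1*1/3, 0/1 + 1/1*2/3) = [1/3, 2/3)
  'a': [0/1 + 1/1*2/3, 0/1 + 1/1*1/1) = [2/3, 1/1)
  emit 'f', narrow to [0/1, 1/6)
Step 2: interval [0/1, 1/6), width = 1/6 - 0/1 = 1/6
  'f': [0/1 + 1/6*0/1, 0/1 + 1/6*1/6) = [0/1, 1/36)
  'd': [0/1 + 1/6*1/6, 0/1 + 1/6*1/3) = [1/36, 1/18)
  'e': [0/1 + 1/6*1/3, 0/1 + 1/6*2/3) = [1/18, 1/9) <- contains code 1/12
  'a': [0/1 + 1/6*2/3, 0/1 + 1/6*1/1) = [1/9, 1/6)
  emit 'e', narrow to [1/18, 1/9)
Step 3: interval [1/18, 1/9), width = 1/9 - 1/18 = 1/18
  'f': [1/18 + 1/18*0/1, 1/18 + 1/18*1/6) = [1/18, 7/108)
  'd': [1/18 + 1/18*1/6, 1/18 + 1/18*1/3) = [7/108, 2/27)
  'e': [1/18 + 1/18*1/3, 1/18 + 1/18*2/3) = [2/27, 5/54) <- contains code 1/12
  'a': [1/18 + 1/18*2/3, 1/18 + 1/18*1/1) = [5/54, 1/9)
  emit 'e', narrow to [2/27, 5/54)
Step 4: interval [2/27, 5/54), width = 5/54 - 2/27 = 1/54
  'f': [2/27 + 1/54*0/1, 2/27 + 1/54*1/6) = [2/27, 25/324)
  'd': [2/27 + 1/54*1/6, 2/27 + 1/54*1/3) = [25/324, 13/162)
  'e': [2/27 + 1/54*1/3, 2/27 + 1/54*2/3) = [13/162, 7/81) <- contains code 1/12
  'a': [2/27 + 1/54*2/3, 2/27 + 1/54*1/1) = [7/81, 5/54)
  emit 'e', narrow to [13/162, 7/81)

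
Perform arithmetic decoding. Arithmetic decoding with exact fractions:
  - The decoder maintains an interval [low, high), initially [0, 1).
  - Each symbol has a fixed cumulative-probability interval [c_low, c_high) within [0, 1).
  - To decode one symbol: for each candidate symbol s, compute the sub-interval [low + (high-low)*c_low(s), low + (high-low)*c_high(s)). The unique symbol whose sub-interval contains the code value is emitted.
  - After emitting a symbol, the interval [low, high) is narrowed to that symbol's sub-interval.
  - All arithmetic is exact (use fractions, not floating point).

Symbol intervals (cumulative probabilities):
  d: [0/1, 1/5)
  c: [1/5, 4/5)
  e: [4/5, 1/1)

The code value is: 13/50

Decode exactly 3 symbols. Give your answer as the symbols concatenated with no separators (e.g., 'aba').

Step 1: interval [0/1, 1/1), width = 1/1 - 0/1 = 1/1
  'd': [0/1 + 1/1*0/1, 0/1 + 1/1*1/5) = [0/1, 1/5)
  'c': [0/1 + 1/1*1/5, 0/1 + 1/1*4/5) = [1/5, 4/5) <- contains code 13/50
  'e': [0/1 + 1/1*4/5, 0/1 + 1/1*1/1) = [4/5, 1/1)
  emit 'c', narrow to [1/5, 4/5)
Step 2: interval [1/5, 4/5), width = 4/5 - 1/5 = 3/5
  'd': [1/5 + 3/5*0/1, 1/5 + 3/5*1/5) = [1/5, 8/25) <- contains code 13/50
  'c': [1/5 + 3/5*1/5, 1/5 + 3/5*4/5) = [8/25, 17/25)
  'e': [1/5 + 3/5*4/5, 1/5 + 3/5*1/1) = [17/25, 4/5)
  emit 'd', narrow to [1/5, 8/25)
Step 3: interval [1/5, 8/25), width = 8/25 - 1/5 = 3/25
  'd': [1/5 + 3/25*0/1, 1/5 + 3/25*1/5) = [1/5, 28/125)
  'c': [1/5 + 3/25*1/5, 1/5 + 3/25*4/5) = [28/125, 37/125) <- contains code 13/50
  'e': [1/5 + 3/25*4/5, 1/5 + 3/25*1/1) = [37/125, 8/25)
  emit 'c', narrow to [28/125, 37/125)

Answer: cdc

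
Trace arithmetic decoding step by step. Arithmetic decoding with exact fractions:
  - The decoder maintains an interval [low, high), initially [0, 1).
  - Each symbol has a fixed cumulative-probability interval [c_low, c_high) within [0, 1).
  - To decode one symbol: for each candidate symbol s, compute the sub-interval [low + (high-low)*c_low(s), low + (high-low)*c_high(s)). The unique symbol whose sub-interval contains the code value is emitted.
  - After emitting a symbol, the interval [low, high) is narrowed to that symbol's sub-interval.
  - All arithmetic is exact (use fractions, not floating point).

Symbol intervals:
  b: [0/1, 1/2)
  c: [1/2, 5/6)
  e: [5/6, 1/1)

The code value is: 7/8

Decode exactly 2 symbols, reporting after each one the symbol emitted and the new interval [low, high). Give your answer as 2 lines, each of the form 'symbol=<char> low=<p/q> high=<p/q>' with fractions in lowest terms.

Answer: symbol=e low=5/6 high=1/1
symbol=b low=5/6 high=11/12

Derivation:
Step 1: interval [0/1, 1/1), width = 1/1 - 0/1 = 1/1
  'b': [0/1 + 1/1*0/1, 0/1 + 1/1*1/2) = [0/1, 1/2)
  'c': [0/1 + 1/1*1/2, 0/1 + 1/1*5/6) = [1/2, 5/6)
  'e': [0/1 + 1/1*5/6, 0/1 + 1/1*1/1) = [5/6, 1/1) <- contains code 7/8
  emit 'e', narrow to [5/6, 1/1)
Step 2: interval [5/6, 1/1), width = 1/1 - 5/6 = 1/6
  'b': [5/6 + 1/6*0/1, 5/6 + 1/6*1/2) = [5/6, 11/12) <- contains code 7/8
  'c': [5/6 + 1/6*1/2, 5/6 + 1/6*5/6) = [11/12, 35/36)
  'e': [5/6 + 1/6*5/6, 5/6 + 1/6*1/1) = [35/36, 1/1)
  emit 'b', narrow to [5/6, 11/12)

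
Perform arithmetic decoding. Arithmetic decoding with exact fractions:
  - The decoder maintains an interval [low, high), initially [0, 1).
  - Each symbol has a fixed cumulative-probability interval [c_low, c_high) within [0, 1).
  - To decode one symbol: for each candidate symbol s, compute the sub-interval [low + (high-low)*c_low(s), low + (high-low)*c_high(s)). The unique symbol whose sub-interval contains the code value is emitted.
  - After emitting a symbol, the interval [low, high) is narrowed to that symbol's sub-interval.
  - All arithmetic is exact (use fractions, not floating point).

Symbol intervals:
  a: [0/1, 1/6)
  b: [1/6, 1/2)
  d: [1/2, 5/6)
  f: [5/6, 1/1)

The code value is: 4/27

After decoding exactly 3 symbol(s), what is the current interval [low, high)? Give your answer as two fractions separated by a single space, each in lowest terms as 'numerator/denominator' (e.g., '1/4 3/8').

Answer: 31/216 11/72

Derivation:
Step 1: interval [0/1, 1/1), width = 1/1 - 0/1 = 1/1
  'a': [0/1 + 1/1*0/1, 0/1 + 1/1*1/6) = [0/1, 1/6) <- contains code 4/27
  'b': [0/1 + 1/1*1/6, 0/1 + 1/1*1/2) = [1/6, 1/2)
  'd': [0/1 + 1/1*1/2, 0/1 + 1/1*5/6) = [1/2, 5/6)
  'f': [0/1 + 1/1*5/6, 0/1 + 1/1*1/1) = [5/6, 1/1)
  emit 'a', narrow to [0/1, 1/6)
Step 2: interval [0/1, 1/6), width = 1/6 - 0/1 = 1/6
  'a': [0/1 + 1/6*0/1, 0/1 + 1/6*1/6) = [0/1, 1/36)
  'b': [0/1 + 1/6*1/6, 0/1 + 1/6*1/2) = [1/36, 1/12)
  'd': [0/1 + 1/6*1/2, 0/1 + 1/6*5/6) = [1/12, 5/36)
  'f': [0/1 + 1/6*5/6, 0/1 + 1/6*1/1) = [5/36, 1/6) <- contains code 4/27
  emit 'f', narrow to [5/36, 1/6)
Step 3: interval [5/36, 1/6), width = 1/6 - 5/36 = 1/36
  'a': [5/36 + 1/36*0/1, 5/36 + 1/36*1/6) = [5/36, 31/216)
  'b': [5/36 + 1/36*1/6, 5/36 + 1/36*1/2) = [31/216, 11/72) <- contains code 4/27
  'd': [5/36 + 1/36*1/2, 5/36 + 1/36*5/6) = [11/72, 35/216)
  'f': [5/36 + 1/36*5/6, 5/36 + 1/36*1/1) = [35/216, 1/6)
  emit 'b', narrow to [31/216, 11/72)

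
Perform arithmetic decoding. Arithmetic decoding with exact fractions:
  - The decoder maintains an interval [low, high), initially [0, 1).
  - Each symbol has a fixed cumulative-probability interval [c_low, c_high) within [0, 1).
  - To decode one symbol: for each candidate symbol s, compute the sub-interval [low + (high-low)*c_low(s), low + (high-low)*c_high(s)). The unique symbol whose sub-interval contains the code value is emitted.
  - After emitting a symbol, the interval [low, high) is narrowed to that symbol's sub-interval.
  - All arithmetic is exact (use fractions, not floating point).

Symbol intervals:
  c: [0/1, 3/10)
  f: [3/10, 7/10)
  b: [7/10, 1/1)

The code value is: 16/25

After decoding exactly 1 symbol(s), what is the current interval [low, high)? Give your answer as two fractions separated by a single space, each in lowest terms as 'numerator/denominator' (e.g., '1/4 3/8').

Step 1: interval [0/1, 1/1), width = 1/1 - 0/1 = 1/1
  'c': [0/1 + 1/1*0/1, 0/1 + 1/1*3/10) = [0/1, 3/10)
  'f': [0/1 + 1/1*3/10, 0/1 + 1/1*7/10) = [3/10, 7/10) <- contains code 16/25
  'b': [0/1 + 1/1*7/10, 0/1 + 1/1*1/1) = [7/10, 1/1)
  emit 'f', narrow to [3/10, 7/10)

Answer: 3/10 7/10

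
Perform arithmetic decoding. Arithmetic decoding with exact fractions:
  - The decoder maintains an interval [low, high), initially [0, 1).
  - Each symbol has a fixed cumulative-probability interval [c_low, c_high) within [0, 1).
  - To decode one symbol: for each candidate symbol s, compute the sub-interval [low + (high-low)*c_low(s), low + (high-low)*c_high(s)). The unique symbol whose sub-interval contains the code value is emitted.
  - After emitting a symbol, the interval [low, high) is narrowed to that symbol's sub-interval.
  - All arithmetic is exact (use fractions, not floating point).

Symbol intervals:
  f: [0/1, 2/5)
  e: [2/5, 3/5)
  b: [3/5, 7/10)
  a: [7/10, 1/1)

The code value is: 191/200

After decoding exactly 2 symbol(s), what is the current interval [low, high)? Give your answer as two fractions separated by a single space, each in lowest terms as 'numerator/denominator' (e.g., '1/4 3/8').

Step 1: interval [0/1, 1/1), width = 1/1 - 0/1 = 1/1
  'f': [0/1 + 1/1*0/1, 0/1 + 1/1*2/5) = [0/1, 2/5)
  'e': [0/1 + 1/1*2/5, 0/1 + 1/1*3/5) = [2/5, 3/5)
  'b': [0/1 + 1/1*3/5, 0/1 + 1/1*7/10) = [3/5, 7/10)
  'a': [0/1 + 1/1*7/10, 0/1 + 1/1*1/1) = [7/10, 1/1) <- contains code 191/200
  emit 'a', narrow to [7/10, 1/1)
Step 2: interval [7/10, 1/1), width = 1/1 - 7/10 = 3/10
  'f': [7/10 + 3/10*0/1, 7/10 + 3/10*2/5) = [7/10, 41/50)
  'e': [7/10 + 3/10*2/5, 7/10 + 3/10*3/5) = [41/50, 22/25)
  'b': [7/10 + 3/10*3/5, 7/10 + 3/10*7/10) = [22/25, 91/100)
  'a': [7/10 + 3/10*7/10, 7/10 + 3/10*1/1) = [91/100, 1/1) <- contains code 191/200
  emit 'a', narrow to [91/100, 1/1)

Answer: 91/100 1/1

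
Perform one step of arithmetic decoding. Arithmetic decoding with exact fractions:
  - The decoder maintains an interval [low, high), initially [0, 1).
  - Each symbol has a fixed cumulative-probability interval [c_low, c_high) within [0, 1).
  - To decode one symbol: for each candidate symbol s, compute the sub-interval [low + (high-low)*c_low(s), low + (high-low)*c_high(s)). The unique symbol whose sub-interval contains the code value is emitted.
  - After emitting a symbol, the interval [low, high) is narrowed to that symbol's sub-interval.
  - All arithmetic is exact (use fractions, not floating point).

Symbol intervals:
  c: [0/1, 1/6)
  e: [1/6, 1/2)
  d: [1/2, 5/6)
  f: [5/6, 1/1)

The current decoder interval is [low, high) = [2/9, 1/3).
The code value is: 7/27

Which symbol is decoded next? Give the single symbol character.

Interval width = high − low = 1/3 − 2/9 = 1/9
Scaled code = (code − low) / width = (7/27 − 2/9) / 1/9 = 1/3
  c: [0/1, 1/6) 
  e: [1/6, 1/2) ← scaled code falls here ✓
  d: [1/2, 5/6) 
  f: [5/6, 1/1) 

Answer: e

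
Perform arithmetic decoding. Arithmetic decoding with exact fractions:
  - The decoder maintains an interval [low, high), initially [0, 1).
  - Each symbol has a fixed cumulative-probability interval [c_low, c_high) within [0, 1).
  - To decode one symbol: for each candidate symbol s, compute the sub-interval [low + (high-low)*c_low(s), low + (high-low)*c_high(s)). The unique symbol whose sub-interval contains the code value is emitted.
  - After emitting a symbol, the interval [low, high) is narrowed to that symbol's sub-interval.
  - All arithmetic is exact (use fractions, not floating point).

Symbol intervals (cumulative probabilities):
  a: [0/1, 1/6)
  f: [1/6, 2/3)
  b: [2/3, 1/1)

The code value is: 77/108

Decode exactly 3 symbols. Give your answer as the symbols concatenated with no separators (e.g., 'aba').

Answer: bab

Derivation:
Step 1: interval [0/1, 1/1), width = 1/1 - 0/1 = 1/1
  'a': [0/1 + 1/1*0/1, 0/1 + 1/1*1/6) = [0/1, 1/6)
  'f': [0/1 + 1/1*1/6, 0/1 + 1/1*2/3) = [1/6, 2/3)
  'b': [0/1 + 1/1*2/3, 0/1 + 1/1*1/1) = [2/3, 1/1) <- contains code 77/108
  emit 'b', narrow to [2/3, 1/1)
Step 2: interval [2/3, 1/1), width = 1/1 - 2/3 = 1/3
  'a': [2/3 + 1/3*0/1, 2/3 + 1/3*1/6) = [2/3, 13/18) <- contains code 77/108
  'f': [2/3 + 1/3*1/6, 2/3 + 1/3*2/3) = [13/18, 8/9)
  'b': [2/3 + 1/3*2/3, 2/3 + 1/3*1/1) = [8/9, 1/1)
  emit 'a', narrow to [2/3, 13/18)
Step 3: interval [2/3, 13/18), width = 13/18 - 2/3 = 1/18
  'a': [2/3 + 1/18*0/1, 2/3 + 1/18*1/6) = [2/3, 73/108)
  'f': [2/3 + 1/18*1/6, 2/3 + 1/18*2/3) = [73/108, 19/27)
  'b': [2/3 + 1/18*2/3, 2/3 + 1/18*1/1) = [19/27, 13/18) <- contains code 77/108
  emit 'b', narrow to [19/27, 13/18)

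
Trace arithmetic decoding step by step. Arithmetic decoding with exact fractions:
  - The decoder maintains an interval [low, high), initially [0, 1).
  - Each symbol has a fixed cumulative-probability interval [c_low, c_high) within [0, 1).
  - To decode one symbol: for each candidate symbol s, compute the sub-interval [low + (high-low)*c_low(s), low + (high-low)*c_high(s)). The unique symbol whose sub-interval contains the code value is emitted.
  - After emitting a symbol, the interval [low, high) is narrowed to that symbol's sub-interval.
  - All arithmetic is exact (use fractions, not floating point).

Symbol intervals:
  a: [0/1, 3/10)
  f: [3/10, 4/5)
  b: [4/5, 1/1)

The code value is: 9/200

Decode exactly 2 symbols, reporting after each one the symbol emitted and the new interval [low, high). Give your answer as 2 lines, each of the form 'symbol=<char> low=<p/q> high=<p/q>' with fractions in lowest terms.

Answer: symbol=a low=0/1 high=3/10
symbol=a low=0/1 high=9/100

Derivation:
Step 1: interval [0/1, 1/1), width = 1/1 - 0/1 = 1/1
  'a': [0/1 + 1/1*0/1, 0/1 + 1/1*3/10) = [0/1, 3/10) <- contains code 9/200
  'f': [0/1 + 1/1*3/10, 0/1 + 1/1*4/5) = [3/10, 4/5)
  'b': [0/1 + 1/1*4/5, 0/1 + 1/1*1/1) = [4/5, 1/1)
  emit 'a', narrow to [0/1, 3/10)
Step 2: interval [0/1, 3/10), width = 3/10 - 0/1 = 3/10
  'a': [0/1 + 3/10*0/1, 0/1 + 3/10*3/10) = [0/1, 9/100) <- contains code 9/200
  'f': [0/1 + 3/10*3/10, 0/1 + 3/10*4/5) = [9/100, 6/25)
  'b': [0/1 + 3/10*4/5, 0/1 + 3/10*1/1) = [6/25, 3/10)
  emit 'a', narrow to [0/1, 9/100)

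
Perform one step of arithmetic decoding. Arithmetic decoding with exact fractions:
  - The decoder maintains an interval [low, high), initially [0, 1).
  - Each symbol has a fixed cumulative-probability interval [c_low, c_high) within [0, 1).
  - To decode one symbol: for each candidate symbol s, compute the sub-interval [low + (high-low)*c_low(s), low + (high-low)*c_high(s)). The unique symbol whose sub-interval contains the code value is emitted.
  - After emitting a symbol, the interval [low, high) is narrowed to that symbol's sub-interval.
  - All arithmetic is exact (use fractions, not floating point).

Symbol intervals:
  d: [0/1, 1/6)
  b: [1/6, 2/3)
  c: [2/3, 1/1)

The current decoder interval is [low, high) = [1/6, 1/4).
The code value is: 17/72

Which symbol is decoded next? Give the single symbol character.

Interval width = high − low = 1/4 − 1/6 = 1/12
Scaled code = (code − low) / width = (17/72 − 1/6) / 1/12 = 5/6
  d: [0/1, 1/6) 
  b: [1/6, 2/3) 
  c: [2/3, 1/1) ← scaled code falls here ✓

Answer: c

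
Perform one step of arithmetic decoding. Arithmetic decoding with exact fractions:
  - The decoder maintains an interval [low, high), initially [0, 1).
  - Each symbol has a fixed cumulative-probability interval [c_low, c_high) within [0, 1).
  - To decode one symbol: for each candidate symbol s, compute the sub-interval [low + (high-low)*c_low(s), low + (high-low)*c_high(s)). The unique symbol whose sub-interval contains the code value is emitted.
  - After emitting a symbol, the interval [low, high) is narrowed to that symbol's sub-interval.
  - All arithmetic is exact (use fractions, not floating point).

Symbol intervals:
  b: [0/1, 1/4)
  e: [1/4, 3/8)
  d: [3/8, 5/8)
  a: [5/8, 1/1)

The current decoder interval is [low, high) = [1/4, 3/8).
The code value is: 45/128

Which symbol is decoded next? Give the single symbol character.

Interval width = high − low = 3/8 − 1/4 = 1/8
Scaled code = (code − low) / width = (45/128 − 1/4) / 1/8 = 13/16
  b: [0/1, 1/4) 
  e: [1/4, 3/8) 
  d: [3/8, 5/8) 
  a: [5/8, 1/1) ← scaled code falls here ✓

Answer: a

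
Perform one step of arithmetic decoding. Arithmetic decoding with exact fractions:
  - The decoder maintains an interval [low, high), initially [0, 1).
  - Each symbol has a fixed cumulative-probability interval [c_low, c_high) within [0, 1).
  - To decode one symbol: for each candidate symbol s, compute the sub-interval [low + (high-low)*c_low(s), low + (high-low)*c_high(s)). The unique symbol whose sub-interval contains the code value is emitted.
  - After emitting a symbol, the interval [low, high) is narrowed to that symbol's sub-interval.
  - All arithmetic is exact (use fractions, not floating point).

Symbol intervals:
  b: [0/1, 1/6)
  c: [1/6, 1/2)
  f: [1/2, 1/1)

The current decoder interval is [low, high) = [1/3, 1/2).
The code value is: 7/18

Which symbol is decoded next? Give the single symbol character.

Answer: c

Derivation:
Interval width = high − low = 1/2 − 1/3 = 1/6
Scaled code = (code − low) / width = (7/18 − 1/3) / 1/6 = 1/3
  b: [0/1, 1/6) 
  c: [1/6, 1/2) ← scaled code falls here ✓
  f: [1/2, 1/1) 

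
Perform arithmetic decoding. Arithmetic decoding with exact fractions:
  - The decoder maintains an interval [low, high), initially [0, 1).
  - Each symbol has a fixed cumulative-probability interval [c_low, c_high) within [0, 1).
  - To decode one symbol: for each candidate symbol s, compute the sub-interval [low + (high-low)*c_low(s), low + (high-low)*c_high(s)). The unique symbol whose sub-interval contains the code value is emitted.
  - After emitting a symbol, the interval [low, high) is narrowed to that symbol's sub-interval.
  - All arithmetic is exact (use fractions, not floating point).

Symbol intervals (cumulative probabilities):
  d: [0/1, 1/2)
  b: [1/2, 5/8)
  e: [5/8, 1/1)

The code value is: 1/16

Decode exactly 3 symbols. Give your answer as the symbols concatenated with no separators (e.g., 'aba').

Step 1: interval [0/1, 1/1), width = 1/1 - 0/1 = 1/1
  'd': [0/1 + 1/1*0/1, 0/1 + 1/1*1/2) = [0/1, 1/2) <- contains code 1/16
  'b': [0/1 + 1/1*1/2, 0/1 + 1/1*5/8) = [1/2, 5/8)
  'e': [0/1 + 1/1*5/8, 0/1 + 1/1*1/1) = [5/8, 1/1)
  emit 'd', narrow to [0/1, 1/2)
Step 2: interval [0/1, 1/2), width = 1/2 - 0/1 = 1/2
  'd': [0/1 + 1/2*0/1, 0/1 + 1/2*1/2) = [0/1, 1/4) <- contains code 1/16
  'b': [0/1 + 1/2*1/2, 0/1 + 1/2*5/8) = [1/4, 5/16)
  'e': [0/1 + 1/2*5/8, 0/1 + 1/2*1/1) = [5/16, 1/2)
  emit 'd', narrow to [0/1, 1/4)
Step 3: interval [0/1, 1/4), width = 1/4 - 0/1 = 1/4
  'd': [0/1 + 1/4*0/1, 0/1 + 1/4*1/2) = [0/1, 1/8) <- contains code 1/16
  'b': [0/1 + 1/4*1/2, 0/1 + 1/4*5/8) = [1/8, 5/32)
  'e': [0/1 + 1/4*5/8, 0/1 + 1/4*1/1) = [5/32, 1/4)
  emit 'd', narrow to [0/1, 1/8)

Answer: ddd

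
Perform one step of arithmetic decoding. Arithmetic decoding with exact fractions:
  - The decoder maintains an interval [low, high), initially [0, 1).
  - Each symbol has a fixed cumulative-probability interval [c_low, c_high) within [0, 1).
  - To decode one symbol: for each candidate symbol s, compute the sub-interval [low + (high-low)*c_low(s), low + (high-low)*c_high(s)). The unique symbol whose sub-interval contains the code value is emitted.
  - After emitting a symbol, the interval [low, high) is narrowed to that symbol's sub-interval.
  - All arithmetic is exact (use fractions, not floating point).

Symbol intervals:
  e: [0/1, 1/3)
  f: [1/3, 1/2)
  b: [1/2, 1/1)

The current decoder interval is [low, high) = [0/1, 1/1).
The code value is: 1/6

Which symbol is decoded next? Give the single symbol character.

Interval width = high − low = 1/1 − 0/1 = 1/1
Scaled code = (code − low) / width = (1/6 − 0/1) / 1/1 = 1/6
  e: [0/1, 1/3) ← scaled code falls here ✓
  f: [1/3, 1/2) 
  b: [1/2, 1/1) 

Answer: e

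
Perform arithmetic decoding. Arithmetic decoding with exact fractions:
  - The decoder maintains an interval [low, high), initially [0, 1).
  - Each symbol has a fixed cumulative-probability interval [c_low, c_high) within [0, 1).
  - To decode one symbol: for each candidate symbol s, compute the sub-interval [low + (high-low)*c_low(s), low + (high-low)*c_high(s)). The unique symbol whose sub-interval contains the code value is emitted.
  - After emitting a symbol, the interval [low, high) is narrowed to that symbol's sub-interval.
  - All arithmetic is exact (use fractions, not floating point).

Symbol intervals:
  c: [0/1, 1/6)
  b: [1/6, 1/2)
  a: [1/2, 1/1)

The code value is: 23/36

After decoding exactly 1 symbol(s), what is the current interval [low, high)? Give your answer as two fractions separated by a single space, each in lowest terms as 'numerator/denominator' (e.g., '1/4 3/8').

Step 1: interval [0/1, 1/1), width = 1/1 - 0/1 = 1/1
  'c': [0/1 + 1/1*0/1, 0/1 + 1/1*1/6) = [0/1, 1/6)
  'b': [0/1 + 1/1*1/6, 0/1 + 1/1*1/2) = [1/6, 1/2)
  'a': [0/1 + 1/1*1/2, 0/1 + 1/1*1/1) = [1/2, 1/1) <- contains code 23/36
  emit 'a', narrow to [1/2, 1/1)

Answer: 1/2 1/1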